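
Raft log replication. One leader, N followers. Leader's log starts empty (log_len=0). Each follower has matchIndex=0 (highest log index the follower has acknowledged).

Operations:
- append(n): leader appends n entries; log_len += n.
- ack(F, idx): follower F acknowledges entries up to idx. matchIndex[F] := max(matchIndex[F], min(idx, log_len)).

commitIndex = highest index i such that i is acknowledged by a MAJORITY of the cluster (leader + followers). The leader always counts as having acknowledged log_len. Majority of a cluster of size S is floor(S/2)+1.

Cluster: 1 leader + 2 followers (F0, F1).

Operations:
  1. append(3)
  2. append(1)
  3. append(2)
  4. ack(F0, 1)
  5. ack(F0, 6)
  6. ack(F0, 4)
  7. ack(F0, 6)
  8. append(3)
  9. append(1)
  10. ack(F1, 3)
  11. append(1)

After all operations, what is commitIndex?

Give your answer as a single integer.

Op 1: append 3 -> log_len=3
Op 2: append 1 -> log_len=4
Op 3: append 2 -> log_len=6
Op 4: F0 acks idx 1 -> match: F0=1 F1=0; commitIndex=1
Op 5: F0 acks idx 6 -> match: F0=6 F1=0; commitIndex=6
Op 6: F0 acks idx 4 -> match: F0=6 F1=0; commitIndex=6
Op 7: F0 acks idx 6 -> match: F0=6 F1=0; commitIndex=6
Op 8: append 3 -> log_len=9
Op 9: append 1 -> log_len=10
Op 10: F1 acks idx 3 -> match: F0=6 F1=3; commitIndex=6
Op 11: append 1 -> log_len=11

Answer: 6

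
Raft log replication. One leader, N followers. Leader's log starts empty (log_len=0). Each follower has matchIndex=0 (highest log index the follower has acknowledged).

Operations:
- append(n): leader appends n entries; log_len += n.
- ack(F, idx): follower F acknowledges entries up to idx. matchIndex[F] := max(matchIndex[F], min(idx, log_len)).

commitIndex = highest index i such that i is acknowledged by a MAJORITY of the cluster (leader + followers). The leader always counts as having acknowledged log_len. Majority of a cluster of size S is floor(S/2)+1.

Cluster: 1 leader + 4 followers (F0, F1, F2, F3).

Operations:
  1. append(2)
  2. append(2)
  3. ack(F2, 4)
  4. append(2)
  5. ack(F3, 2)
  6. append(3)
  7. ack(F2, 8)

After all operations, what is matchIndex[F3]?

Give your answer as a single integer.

Answer: 2

Derivation:
Op 1: append 2 -> log_len=2
Op 2: append 2 -> log_len=4
Op 3: F2 acks idx 4 -> match: F0=0 F1=0 F2=4 F3=0; commitIndex=0
Op 4: append 2 -> log_len=6
Op 5: F3 acks idx 2 -> match: F0=0 F1=0 F2=4 F3=2; commitIndex=2
Op 6: append 3 -> log_len=9
Op 7: F2 acks idx 8 -> match: F0=0 F1=0 F2=8 F3=2; commitIndex=2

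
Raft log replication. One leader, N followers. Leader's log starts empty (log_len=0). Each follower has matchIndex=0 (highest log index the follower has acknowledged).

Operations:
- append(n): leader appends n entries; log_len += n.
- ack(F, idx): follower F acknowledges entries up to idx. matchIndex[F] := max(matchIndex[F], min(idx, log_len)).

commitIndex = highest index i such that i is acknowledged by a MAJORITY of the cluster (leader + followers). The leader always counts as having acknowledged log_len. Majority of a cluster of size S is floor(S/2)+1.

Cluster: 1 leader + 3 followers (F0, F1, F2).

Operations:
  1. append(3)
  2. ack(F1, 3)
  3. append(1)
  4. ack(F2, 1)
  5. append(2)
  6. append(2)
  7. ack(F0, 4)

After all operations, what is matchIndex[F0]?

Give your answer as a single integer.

Op 1: append 3 -> log_len=3
Op 2: F1 acks idx 3 -> match: F0=0 F1=3 F2=0; commitIndex=0
Op 3: append 1 -> log_len=4
Op 4: F2 acks idx 1 -> match: F0=0 F1=3 F2=1; commitIndex=1
Op 5: append 2 -> log_len=6
Op 6: append 2 -> log_len=8
Op 7: F0 acks idx 4 -> match: F0=4 F1=3 F2=1; commitIndex=3

Answer: 4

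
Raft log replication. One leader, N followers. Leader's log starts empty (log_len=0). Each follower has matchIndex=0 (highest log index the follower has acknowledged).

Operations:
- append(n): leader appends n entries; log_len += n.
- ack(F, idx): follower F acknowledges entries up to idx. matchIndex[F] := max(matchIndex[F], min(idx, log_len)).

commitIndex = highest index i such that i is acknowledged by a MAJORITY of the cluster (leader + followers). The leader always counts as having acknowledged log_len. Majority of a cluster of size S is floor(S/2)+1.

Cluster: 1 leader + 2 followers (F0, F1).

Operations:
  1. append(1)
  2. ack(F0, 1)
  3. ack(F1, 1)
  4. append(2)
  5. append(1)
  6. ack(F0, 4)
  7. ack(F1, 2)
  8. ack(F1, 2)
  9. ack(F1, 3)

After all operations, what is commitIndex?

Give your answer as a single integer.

Answer: 4

Derivation:
Op 1: append 1 -> log_len=1
Op 2: F0 acks idx 1 -> match: F0=1 F1=0; commitIndex=1
Op 3: F1 acks idx 1 -> match: F0=1 F1=1; commitIndex=1
Op 4: append 2 -> log_len=3
Op 5: append 1 -> log_len=4
Op 6: F0 acks idx 4 -> match: F0=4 F1=1; commitIndex=4
Op 7: F1 acks idx 2 -> match: F0=4 F1=2; commitIndex=4
Op 8: F1 acks idx 2 -> match: F0=4 F1=2; commitIndex=4
Op 9: F1 acks idx 3 -> match: F0=4 F1=3; commitIndex=4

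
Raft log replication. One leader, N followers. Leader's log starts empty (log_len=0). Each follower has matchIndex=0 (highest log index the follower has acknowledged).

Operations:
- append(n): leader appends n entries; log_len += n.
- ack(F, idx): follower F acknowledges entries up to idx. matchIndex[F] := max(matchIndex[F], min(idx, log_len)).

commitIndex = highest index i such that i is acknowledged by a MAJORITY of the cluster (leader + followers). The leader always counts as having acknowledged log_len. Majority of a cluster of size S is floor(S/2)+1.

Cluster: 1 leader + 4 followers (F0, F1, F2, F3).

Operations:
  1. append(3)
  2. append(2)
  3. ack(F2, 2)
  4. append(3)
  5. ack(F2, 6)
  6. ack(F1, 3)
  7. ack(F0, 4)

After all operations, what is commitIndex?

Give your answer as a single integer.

Answer: 4

Derivation:
Op 1: append 3 -> log_len=3
Op 2: append 2 -> log_len=5
Op 3: F2 acks idx 2 -> match: F0=0 F1=0 F2=2 F3=0; commitIndex=0
Op 4: append 3 -> log_len=8
Op 5: F2 acks idx 6 -> match: F0=0 F1=0 F2=6 F3=0; commitIndex=0
Op 6: F1 acks idx 3 -> match: F0=0 F1=3 F2=6 F3=0; commitIndex=3
Op 7: F0 acks idx 4 -> match: F0=4 F1=3 F2=6 F3=0; commitIndex=4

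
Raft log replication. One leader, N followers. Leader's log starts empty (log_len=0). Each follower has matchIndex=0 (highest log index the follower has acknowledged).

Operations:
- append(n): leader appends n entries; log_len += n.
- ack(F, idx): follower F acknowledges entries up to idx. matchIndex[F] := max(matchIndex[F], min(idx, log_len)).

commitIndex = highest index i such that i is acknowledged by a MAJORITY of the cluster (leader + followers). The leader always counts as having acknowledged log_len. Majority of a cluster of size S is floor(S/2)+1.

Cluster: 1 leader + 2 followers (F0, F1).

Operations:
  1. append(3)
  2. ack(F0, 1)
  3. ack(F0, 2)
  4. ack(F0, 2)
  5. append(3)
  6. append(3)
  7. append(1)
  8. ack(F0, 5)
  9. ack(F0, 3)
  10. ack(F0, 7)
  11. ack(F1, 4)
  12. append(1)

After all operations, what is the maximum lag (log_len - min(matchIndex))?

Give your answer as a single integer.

Op 1: append 3 -> log_len=3
Op 2: F0 acks idx 1 -> match: F0=1 F1=0; commitIndex=1
Op 3: F0 acks idx 2 -> match: F0=2 F1=0; commitIndex=2
Op 4: F0 acks idx 2 -> match: F0=2 F1=0; commitIndex=2
Op 5: append 3 -> log_len=6
Op 6: append 3 -> log_len=9
Op 7: append 1 -> log_len=10
Op 8: F0 acks idx 5 -> match: F0=5 F1=0; commitIndex=5
Op 9: F0 acks idx 3 -> match: F0=5 F1=0; commitIndex=5
Op 10: F0 acks idx 7 -> match: F0=7 F1=0; commitIndex=7
Op 11: F1 acks idx 4 -> match: F0=7 F1=4; commitIndex=7
Op 12: append 1 -> log_len=11

Answer: 7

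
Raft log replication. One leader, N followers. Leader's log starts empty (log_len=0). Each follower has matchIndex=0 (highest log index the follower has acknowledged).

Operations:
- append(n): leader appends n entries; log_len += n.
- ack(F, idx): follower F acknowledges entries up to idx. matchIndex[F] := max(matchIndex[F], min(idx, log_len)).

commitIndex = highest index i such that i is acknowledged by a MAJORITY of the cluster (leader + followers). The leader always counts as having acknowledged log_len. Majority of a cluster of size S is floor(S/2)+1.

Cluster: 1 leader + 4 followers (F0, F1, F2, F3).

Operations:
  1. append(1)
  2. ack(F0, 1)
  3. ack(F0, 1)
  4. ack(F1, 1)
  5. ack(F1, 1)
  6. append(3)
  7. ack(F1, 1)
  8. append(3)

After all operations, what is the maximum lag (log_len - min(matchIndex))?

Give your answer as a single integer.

Op 1: append 1 -> log_len=1
Op 2: F0 acks idx 1 -> match: F0=1 F1=0 F2=0 F3=0; commitIndex=0
Op 3: F0 acks idx 1 -> match: F0=1 F1=0 F2=0 F3=0; commitIndex=0
Op 4: F1 acks idx 1 -> match: F0=1 F1=1 F2=0 F3=0; commitIndex=1
Op 5: F1 acks idx 1 -> match: F0=1 F1=1 F2=0 F3=0; commitIndex=1
Op 6: append 3 -> log_len=4
Op 7: F1 acks idx 1 -> match: F0=1 F1=1 F2=0 F3=0; commitIndex=1
Op 8: append 3 -> log_len=7

Answer: 7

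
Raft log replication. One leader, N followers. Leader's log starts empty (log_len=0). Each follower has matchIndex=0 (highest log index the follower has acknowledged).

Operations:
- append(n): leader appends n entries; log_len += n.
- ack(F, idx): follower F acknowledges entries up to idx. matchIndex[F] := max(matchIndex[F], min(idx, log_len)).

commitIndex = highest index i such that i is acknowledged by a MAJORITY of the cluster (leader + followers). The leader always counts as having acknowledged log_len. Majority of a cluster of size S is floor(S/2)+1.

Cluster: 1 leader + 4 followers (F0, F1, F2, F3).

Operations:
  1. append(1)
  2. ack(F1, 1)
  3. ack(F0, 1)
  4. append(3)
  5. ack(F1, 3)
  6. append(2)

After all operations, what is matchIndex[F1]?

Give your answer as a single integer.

Op 1: append 1 -> log_len=1
Op 2: F1 acks idx 1 -> match: F0=0 F1=1 F2=0 F3=0; commitIndex=0
Op 3: F0 acks idx 1 -> match: F0=1 F1=1 F2=0 F3=0; commitIndex=1
Op 4: append 3 -> log_len=4
Op 5: F1 acks idx 3 -> match: F0=1 F1=3 F2=0 F3=0; commitIndex=1
Op 6: append 2 -> log_len=6

Answer: 3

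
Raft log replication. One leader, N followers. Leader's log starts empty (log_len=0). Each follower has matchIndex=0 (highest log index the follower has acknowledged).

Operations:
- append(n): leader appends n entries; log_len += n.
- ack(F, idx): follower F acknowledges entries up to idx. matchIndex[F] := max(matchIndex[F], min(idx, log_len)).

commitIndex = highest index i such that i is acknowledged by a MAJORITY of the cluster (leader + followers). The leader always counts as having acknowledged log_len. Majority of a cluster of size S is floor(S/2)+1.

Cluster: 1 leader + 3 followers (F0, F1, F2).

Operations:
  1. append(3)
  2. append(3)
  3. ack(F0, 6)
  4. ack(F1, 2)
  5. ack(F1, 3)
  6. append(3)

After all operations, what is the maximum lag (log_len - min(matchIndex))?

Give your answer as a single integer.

Answer: 9

Derivation:
Op 1: append 3 -> log_len=3
Op 2: append 3 -> log_len=6
Op 3: F0 acks idx 6 -> match: F0=6 F1=0 F2=0; commitIndex=0
Op 4: F1 acks idx 2 -> match: F0=6 F1=2 F2=0; commitIndex=2
Op 5: F1 acks idx 3 -> match: F0=6 F1=3 F2=0; commitIndex=3
Op 6: append 3 -> log_len=9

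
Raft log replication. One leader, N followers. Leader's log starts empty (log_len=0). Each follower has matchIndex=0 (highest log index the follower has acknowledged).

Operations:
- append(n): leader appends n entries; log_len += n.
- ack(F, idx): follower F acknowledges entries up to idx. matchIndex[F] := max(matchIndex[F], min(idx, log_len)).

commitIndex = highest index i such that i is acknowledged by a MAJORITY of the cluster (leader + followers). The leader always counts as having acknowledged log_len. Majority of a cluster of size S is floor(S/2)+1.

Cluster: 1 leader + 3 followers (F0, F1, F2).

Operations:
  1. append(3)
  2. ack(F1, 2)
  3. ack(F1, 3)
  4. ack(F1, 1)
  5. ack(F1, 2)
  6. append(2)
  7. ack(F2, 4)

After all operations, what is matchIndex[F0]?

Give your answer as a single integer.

Op 1: append 3 -> log_len=3
Op 2: F1 acks idx 2 -> match: F0=0 F1=2 F2=0; commitIndex=0
Op 3: F1 acks idx 3 -> match: F0=0 F1=3 F2=0; commitIndex=0
Op 4: F1 acks idx 1 -> match: F0=0 F1=3 F2=0; commitIndex=0
Op 5: F1 acks idx 2 -> match: F0=0 F1=3 F2=0; commitIndex=0
Op 6: append 2 -> log_len=5
Op 7: F2 acks idx 4 -> match: F0=0 F1=3 F2=4; commitIndex=3

Answer: 0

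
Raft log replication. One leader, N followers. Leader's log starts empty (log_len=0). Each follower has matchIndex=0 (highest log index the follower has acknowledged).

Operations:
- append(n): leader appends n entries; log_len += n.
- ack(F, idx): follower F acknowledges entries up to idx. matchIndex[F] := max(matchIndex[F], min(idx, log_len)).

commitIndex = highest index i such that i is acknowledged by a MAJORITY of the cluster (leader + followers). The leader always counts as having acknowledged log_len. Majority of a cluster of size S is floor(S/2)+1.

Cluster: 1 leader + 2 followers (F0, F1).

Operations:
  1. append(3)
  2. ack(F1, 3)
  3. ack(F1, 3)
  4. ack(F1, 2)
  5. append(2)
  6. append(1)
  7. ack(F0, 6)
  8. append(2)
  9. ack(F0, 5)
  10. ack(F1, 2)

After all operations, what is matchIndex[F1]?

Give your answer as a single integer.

Answer: 3

Derivation:
Op 1: append 3 -> log_len=3
Op 2: F1 acks idx 3 -> match: F0=0 F1=3; commitIndex=3
Op 3: F1 acks idx 3 -> match: F0=0 F1=3; commitIndex=3
Op 4: F1 acks idx 2 -> match: F0=0 F1=3; commitIndex=3
Op 5: append 2 -> log_len=5
Op 6: append 1 -> log_len=6
Op 7: F0 acks idx 6 -> match: F0=6 F1=3; commitIndex=6
Op 8: append 2 -> log_len=8
Op 9: F0 acks idx 5 -> match: F0=6 F1=3; commitIndex=6
Op 10: F1 acks idx 2 -> match: F0=6 F1=3; commitIndex=6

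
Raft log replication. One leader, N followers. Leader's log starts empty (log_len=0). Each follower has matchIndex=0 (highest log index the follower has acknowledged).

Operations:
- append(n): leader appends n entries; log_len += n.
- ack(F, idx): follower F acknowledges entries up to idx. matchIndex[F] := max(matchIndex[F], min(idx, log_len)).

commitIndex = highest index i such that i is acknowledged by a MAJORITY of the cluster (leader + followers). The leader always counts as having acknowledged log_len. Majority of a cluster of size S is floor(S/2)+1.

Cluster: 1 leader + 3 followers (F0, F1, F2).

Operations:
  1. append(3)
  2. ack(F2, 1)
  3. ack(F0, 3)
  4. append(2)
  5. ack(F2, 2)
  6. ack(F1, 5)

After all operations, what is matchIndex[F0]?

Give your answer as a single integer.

Op 1: append 3 -> log_len=3
Op 2: F2 acks idx 1 -> match: F0=0 F1=0 F2=1; commitIndex=0
Op 3: F0 acks idx 3 -> match: F0=3 F1=0 F2=1; commitIndex=1
Op 4: append 2 -> log_len=5
Op 5: F2 acks idx 2 -> match: F0=3 F1=0 F2=2; commitIndex=2
Op 6: F1 acks idx 5 -> match: F0=3 F1=5 F2=2; commitIndex=3

Answer: 3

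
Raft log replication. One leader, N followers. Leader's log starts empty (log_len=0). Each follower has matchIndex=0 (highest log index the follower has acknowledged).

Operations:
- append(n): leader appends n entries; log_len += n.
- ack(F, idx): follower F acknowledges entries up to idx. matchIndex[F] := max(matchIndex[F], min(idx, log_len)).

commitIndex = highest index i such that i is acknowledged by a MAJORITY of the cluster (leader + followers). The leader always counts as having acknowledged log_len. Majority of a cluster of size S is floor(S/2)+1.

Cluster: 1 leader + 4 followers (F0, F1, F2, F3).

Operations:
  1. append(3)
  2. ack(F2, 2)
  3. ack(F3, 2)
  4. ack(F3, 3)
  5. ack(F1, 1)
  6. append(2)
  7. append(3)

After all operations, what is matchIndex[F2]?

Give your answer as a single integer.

Answer: 2

Derivation:
Op 1: append 3 -> log_len=3
Op 2: F2 acks idx 2 -> match: F0=0 F1=0 F2=2 F3=0; commitIndex=0
Op 3: F3 acks idx 2 -> match: F0=0 F1=0 F2=2 F3=2; commitIndex=2
Op 4: F3 acks idx 3 -> match: F0=0 F1=0 F2=2 F3=3; commitIndex=2
Op 5: F1 acks idx 1 -> match: F0=0 F1=1 F2=2 F3=3; commitIndex=2
Op 6: append 2 -> log_len=5
Op 7: append 3 -> log_len=8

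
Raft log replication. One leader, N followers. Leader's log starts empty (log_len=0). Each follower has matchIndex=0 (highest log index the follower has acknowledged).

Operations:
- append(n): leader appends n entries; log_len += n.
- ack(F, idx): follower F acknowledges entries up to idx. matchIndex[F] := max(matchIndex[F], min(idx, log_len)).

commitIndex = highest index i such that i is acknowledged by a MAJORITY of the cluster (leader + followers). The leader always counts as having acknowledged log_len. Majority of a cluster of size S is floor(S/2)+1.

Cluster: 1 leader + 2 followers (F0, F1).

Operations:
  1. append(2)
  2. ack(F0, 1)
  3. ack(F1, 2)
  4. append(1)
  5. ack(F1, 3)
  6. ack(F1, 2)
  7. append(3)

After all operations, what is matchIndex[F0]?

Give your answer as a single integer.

Op 1: append 2 -> log_len=2
Op 2: F0 acks idx 1 -> match: F0=1 F1=0; commitIndex=1
Op 3: F1 acks idx 2 -> match: F0=1 F1=2; commitIndex=2
Op 4: append 1 -> log_len=3
Op 5: F1 acks idx 3 -> match: F0=1 F1=3; commitIndex=3
Op 6: F1 acks idx 2 -> match: F0=1 F1=3; commitIndex=3
Op 7: append 3 -> log_len=6

Answer: 1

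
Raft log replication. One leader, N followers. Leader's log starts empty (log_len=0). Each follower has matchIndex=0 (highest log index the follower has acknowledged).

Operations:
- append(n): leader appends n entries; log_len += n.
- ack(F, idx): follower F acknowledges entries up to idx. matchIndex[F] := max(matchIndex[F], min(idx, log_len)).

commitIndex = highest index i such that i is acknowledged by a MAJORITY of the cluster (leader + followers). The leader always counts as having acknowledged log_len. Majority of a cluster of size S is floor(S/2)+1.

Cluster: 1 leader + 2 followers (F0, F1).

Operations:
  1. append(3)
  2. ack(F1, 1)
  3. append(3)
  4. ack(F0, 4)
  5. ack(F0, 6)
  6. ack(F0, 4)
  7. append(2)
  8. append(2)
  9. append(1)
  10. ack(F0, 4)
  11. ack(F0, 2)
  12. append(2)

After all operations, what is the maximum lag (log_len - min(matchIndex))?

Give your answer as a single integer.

Answer: 12

Derivation:
Op 1: append 3 -> log_len=3
Op 2: F1 acks idx 1 -> match: F0=0 F1=1; commitIndex=1
Op 3: append 3 -> log_len=6
Op 4: F0 acks idx 4 -> match: F0=4 F1=1; commitIndex=4
Op 5: F0 acks idx 6 -> match: F0=6 F1=1; commitIndex=6
Op 6: F0 acks idx 4 -> match: F0=6 F1=1; commitIndex=6
Op 7: append 2 -> log_len=8
Op 8: append 2 -> log_len=10
Op 9: append 1 -> log_len=11
Op 10: F0 acks idx 4 -> match: F0=6 F1=1; commitIndex=6
Op 11: F0 acks idx 2 -> match: F0=6 F1=1; commitIndex=6
Op 12: append 2 -> log_len=13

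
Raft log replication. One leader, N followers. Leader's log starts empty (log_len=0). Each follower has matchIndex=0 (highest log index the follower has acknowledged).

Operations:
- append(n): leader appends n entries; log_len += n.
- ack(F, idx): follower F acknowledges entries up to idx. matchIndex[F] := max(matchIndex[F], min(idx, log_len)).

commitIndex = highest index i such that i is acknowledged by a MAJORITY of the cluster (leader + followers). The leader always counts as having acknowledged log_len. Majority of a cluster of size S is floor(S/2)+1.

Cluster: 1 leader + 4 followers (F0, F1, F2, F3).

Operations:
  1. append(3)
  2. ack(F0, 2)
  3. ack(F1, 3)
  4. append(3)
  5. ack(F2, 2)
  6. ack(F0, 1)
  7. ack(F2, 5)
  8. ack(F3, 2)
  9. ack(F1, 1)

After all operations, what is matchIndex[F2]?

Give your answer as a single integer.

Answer: 5

Derivation:
Op 1: append 3 -> log_len=3
Op 2: F0 acks idx 2 -> match: F0=2 F1=0 F2=0 F3=0; commitIndex=0
Op 3: F1 acks idx 3 -> match: F0=2 F1=3 F2=0 F3=0; commitIndex=2
Op 4: append 3 -> log_len=6
Op 5: F2 acks idx 2 -> match: F0=2 F1=3 F2=2 F3=0; commitIndex=2
Op 6: F0 acks idx 1 -> match: F0=2 F1=3 F2=2 F3=0; commitIndex=2
Op 7: F2 acks idx 5 -> match: F0=2 F1=3 F2=5 F3=0; commitIndex=3
Op 8: F3 acks idx 2 -> match: F0=2 F1=3 F2=5 F3=2; commitIndex=3
Op 9: F1 acks idx 1 -> match: F0=2 F1=3 F2=5 F3=2; commitIndex=3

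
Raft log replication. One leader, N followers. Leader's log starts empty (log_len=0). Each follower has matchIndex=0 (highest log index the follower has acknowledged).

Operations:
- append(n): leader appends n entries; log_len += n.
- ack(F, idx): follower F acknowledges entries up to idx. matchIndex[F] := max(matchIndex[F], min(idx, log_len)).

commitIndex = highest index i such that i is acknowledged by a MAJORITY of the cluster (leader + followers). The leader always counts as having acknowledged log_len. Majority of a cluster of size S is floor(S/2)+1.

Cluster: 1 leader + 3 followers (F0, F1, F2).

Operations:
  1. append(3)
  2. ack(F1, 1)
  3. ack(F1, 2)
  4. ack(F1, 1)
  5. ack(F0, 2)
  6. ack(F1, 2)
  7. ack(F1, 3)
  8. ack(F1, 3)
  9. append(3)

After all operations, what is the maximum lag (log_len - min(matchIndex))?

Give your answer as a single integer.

Answer: 6

Derivation:
Op 1: append 3 -> log_len=3
Op 2: F1 acks idx 1 -> match: F0=0 F1=1 F2=0; commitIndex=0
Op 3: F1 acks idx 2 -> match: F0=0 F1=2 F2=0; commitIndex=0
Op 4: F1 acks idx 1 -> match: F0=0 F1=2 F2=0; commitIndex=0
Op 5: F0 acks idx 2 -> match: F0=2 F1=2 F2=0; commitIndex=2
Op 6: F1 acks idx 2 -> match: F0=2 F1=2 F2=0; commitIndex=2
Op 7: F1 acks idx 3 -> match: F0=2 F1=3 F2=0; commitIndex=2
Op 8: F1 acks idx 3 -> match: F0=2 F1=3 F2=0; commitIndex=2
Op 9: append 3 -> log_len=6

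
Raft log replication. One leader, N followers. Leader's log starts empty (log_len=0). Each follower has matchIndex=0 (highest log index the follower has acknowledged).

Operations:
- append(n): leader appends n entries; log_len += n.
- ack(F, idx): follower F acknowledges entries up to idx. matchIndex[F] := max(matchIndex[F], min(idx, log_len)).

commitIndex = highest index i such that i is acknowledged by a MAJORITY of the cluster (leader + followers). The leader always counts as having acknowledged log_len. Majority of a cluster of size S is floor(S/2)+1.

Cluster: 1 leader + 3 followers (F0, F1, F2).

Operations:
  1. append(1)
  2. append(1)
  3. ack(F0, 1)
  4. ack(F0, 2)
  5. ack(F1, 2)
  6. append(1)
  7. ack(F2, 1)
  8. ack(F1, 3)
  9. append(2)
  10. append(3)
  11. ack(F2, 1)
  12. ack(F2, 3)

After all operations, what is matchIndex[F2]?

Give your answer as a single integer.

Answer: 3

Derivation:
Op 1: append 1 -> log_len=1
Op 2: append 1 -> log_len=2
Op 3: F0 acks idx 1 -> match: F0=1 F1=0 F2=0; commitIndex=0
Op 4: F0 acks idx 2 -> match: F0=2 F1=0 F2=0; commitIndex=0
Op 5: F1 acks idx 2 -> match: F0=2 F1=2 F2=0; commitIndex=2
Op 6: append 1 -> log_len=3
Op 7: F2 acks idx 1 -> match: F0=2 F1=2 F2=1; commitIndex=2
Op 8: F1 acks idx 3 -> match: F0=2 F1=3 F2=1; commitIndex=2
Op 9: append 2 -> log_len=5
Op 10: append 3 -> log_len=8
Op 11: F2 acks idx 1 -> match: F0=2 F1=3 F2=1; commitIndex=2
Op 12: F2 acks idx 3 -> match: F0=2 F1=3 F2=3; commitIndex=3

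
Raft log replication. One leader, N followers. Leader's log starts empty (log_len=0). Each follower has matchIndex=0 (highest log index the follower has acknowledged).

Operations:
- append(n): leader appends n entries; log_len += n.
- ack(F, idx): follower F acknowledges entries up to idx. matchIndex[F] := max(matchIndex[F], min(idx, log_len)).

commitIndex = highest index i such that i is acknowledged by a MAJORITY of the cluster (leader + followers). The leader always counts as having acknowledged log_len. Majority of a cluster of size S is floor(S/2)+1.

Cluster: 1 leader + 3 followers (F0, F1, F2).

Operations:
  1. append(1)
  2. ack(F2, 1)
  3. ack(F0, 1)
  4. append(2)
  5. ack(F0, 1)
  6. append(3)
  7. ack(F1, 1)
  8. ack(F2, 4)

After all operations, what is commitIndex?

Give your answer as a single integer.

Op 1: append 1 -> log_len=1
Op 2: F2 acks idx 1 -> match: F0=0 F1=0 F2=1; commitIndex=0
Op 3: F0 acks idx 1 -> match: F0=1 F1=0 F2=1; commitIndex=1
Op 4: append 2 -> log_len=3
Op 5: F0 acks idx 1 -> match: F0=1 F1=0 F2=1; commitIndex=1
Op 6: append 3 -> log_len=6
Op 7: F1 acks idx 1 -> match: F0=1 F1=1 F2=1; commitIndex=1
Op 8: F2 acks idx 4 -> match: F0=1 F1=1 F2=4; commitIndex=1

Answer: 1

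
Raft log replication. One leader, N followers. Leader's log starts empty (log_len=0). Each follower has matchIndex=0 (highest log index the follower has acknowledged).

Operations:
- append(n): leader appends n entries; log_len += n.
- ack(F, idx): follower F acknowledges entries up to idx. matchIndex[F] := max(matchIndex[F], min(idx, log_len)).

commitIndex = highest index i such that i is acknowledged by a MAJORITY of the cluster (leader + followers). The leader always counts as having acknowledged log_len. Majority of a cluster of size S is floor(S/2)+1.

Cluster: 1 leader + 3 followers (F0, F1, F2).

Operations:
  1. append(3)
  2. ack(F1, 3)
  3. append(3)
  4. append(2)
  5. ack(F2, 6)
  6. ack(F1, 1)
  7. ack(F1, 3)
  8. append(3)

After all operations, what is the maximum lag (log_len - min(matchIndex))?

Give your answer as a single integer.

Answer: 11

Derivation:
Op 1: append 3 -> log_len=3
Op 2: F1 acks idx 3 -> match: F0=0 F1=3 F2=0; commitIndex=0
Op 3: append 3 -> log_len=6
Op 4: append 2 -> log_len=8
Op 5: F2 acks idx 6 -> match: F0=0 F1=3 F2=6; commitIndex=3
Op 6: F1 acks idx 1 -> match: F0=0 F1=3 F2=6; commitIndex=3
Op 7: F1 acks idx 3 -> match: F0=0 F1=3 F2=6; commitIndex=3
Op 8: append 3 -> log_len=11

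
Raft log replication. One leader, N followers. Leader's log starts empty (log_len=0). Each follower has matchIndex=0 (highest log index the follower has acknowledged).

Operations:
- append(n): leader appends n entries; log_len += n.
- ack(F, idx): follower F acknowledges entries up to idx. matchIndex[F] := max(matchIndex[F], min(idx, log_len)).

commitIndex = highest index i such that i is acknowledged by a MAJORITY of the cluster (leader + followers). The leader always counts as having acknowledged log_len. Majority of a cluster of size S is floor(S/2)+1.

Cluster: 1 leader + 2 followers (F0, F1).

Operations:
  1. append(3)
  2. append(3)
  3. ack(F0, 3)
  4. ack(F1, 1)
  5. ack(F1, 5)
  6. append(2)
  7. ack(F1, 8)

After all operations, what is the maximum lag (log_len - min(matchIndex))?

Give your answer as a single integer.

Answer: 5

Derivation:
Op 1: append 3 -> log_len=3
Op 2: append 3 -> log_len=6
Op 3: F0 acks idx 3 -> match: F0=3 F1=0; commitIndex=3
Op 4: F1 acks idx 1 -> match: F0=3 F1=1; commitIndex=3
Op 5: F1 acks idx 5 -> match: F0=3 F1=5; commitIndex=5
Op 6: append 2 -> log_len=8
Op 7: F1 acks idx 8 -> match: F0=3 F1=8; commitIndex=8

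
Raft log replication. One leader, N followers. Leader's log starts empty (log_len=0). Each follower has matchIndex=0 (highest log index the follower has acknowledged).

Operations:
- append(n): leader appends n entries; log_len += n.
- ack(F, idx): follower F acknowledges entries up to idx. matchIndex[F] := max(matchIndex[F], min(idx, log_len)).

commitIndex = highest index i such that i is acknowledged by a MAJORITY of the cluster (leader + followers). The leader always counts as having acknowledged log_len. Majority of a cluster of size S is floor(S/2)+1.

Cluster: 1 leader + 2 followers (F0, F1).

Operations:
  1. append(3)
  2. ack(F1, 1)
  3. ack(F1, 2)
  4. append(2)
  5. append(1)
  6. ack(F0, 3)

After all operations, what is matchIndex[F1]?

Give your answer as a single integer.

Op 1: append 3 -> log_len=3
Op 2: F1 acks idx 1 -> match: F0=0 F1=1; commitIndex=1
Op 3: F1 acks idx 2 -> match: F0=0 F1=2; commitIndex=2
Op 4: append 2 -> log_len=5
Op 5: append 1 -> log_len=6
Op 6: F0 acks idx 3 -> match: F0=3 F1=2; commitIndex=3

Answer: 2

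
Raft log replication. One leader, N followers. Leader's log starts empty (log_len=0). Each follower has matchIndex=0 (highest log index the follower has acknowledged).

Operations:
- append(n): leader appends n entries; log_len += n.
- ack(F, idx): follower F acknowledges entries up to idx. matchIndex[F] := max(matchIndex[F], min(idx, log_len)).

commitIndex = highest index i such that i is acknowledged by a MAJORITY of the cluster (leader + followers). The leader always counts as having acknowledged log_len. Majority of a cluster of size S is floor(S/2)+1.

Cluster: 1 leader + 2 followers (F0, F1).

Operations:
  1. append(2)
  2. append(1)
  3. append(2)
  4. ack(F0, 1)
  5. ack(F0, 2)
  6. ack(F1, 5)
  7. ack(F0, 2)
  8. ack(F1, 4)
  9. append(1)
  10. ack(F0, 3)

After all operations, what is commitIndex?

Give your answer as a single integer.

Answer: 5

Derivation:
Op 1: append 2 -> log_len=2
Op 2: append 1 -> log_len=3
Op 3: append 2 -> log_len=5
Op 4: F0 acks idx 1 -> match: F0=1 F1=0; commitIndex=1
Op 5: F0 acks idx 2 -> match: F0=2 F1=0; commitIndex=2
Op 6: F1 acks idx 5 -> match: F0=2 F1=5; commitIndex=5
Op 7: F0 acks idx 2 -> match: F0=2 F1=5; commitIndex=5
Op 8: F1 acks idx 4 -> match: F0=2 F1=5; commitIndex=5
Op 9: append 1 -> log_len=6
Op 10: F0 acks idx 3 -> match: F0=3 F1=5; commitIndex=5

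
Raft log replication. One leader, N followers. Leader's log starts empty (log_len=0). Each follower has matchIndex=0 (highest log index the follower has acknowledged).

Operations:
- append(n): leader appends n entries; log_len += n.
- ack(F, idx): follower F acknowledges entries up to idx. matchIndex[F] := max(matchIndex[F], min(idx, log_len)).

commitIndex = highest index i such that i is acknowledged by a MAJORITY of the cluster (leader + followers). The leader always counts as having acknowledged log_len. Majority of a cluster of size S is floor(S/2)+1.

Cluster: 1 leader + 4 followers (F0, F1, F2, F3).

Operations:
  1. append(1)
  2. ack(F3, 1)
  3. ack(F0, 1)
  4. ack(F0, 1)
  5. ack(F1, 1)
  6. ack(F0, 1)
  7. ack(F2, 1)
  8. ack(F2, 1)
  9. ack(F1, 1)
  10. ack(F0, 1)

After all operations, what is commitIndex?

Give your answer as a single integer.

Op 1: append 1 -> log_len=1
Op 2: F3 acks idx 1 -> match: F0=0 F1=0 F2=0 F3=1; commitIndex=0
Op 3: F0 acks idx 1 -> match: F0=1 F1=0 F2=0 F3=1; commitIndex=1
Op 4: F0 acks idx 1 -> match: F0=1 F1=0 F2=0 F3=1; commitIndex=1
Op 5: F1 acks idx 1 -> match: F0=1 F1=1 F2=0 F3=1; commitIndex=1
Op 6: F0 acks idx 1 -> match: F0=1 F1=1 F2=0 F3=1; commitIndex=1
Op 7: F2 acks idx 1 -> match: F0=1 F1=1 F2=1 F3=1; commitIndex=1
Op 8: F2 acks idx 1 -> match: F0=1 F1=1 F2=1 F3=1; commitIndex=1
Op 9: F1 acks idx 1 -> match: F0=1 F1=1 F2=1 F3=1; commitIndex=1
Op 10: F0 acks idx 1 -> match: F0=1 F1=1 F2=1 F3=1; commitIndex=1

Answer: 1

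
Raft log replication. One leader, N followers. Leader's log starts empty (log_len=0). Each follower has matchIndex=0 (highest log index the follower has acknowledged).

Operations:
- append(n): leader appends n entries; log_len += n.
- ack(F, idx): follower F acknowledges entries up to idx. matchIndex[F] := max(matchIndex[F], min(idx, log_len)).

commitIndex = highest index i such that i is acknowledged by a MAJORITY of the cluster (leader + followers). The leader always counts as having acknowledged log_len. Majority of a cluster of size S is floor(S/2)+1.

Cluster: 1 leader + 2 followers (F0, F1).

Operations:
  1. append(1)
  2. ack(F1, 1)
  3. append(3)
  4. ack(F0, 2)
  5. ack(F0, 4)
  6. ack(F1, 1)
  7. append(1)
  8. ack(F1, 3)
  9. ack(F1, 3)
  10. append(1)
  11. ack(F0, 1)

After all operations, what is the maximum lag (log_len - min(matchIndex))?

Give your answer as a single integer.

Op 1: append 1 -> log_len=1
Op 2: F1 acks idx 1 -> match: F0=0 F1=1; commitIndex=1
Op 3: append 3 -> log_len=4
Op 4: F0 acks idx 2 -> match: F0=2 F1=1; commitIndex=2
Op 5: F0 acks idx 4 -> match: F0=4 F1=1; commitIndex=4
Op 6: F1 acks idx 1 -> match: F0=4 F1=1; commitIndex=4
Op 7: append 1 -> log_len=5
Op 8: F1 acks idx 3 -> match: F0=4 F1=3; commitIndex=4
Op 9: F1 acks idx 3 -> match: F0=4 F1=3; commitIndex=4
Op 10: append 1 -> log_len=6
Op 11: F0 acks idx 1 -> match: F0=4 F1=3; commitIndex=4

Answer: 3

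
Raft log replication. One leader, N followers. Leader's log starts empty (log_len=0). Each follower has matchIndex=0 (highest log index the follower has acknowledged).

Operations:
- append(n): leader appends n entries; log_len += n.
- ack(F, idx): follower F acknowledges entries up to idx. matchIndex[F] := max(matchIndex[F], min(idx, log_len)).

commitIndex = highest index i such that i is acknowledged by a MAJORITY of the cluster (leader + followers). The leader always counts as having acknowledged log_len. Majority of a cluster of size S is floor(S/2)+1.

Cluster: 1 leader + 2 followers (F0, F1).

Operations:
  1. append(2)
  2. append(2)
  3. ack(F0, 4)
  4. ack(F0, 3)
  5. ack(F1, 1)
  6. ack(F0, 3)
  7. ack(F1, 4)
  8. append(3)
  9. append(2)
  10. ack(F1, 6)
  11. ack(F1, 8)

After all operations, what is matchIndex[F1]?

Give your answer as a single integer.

Answer: 8

Derivation:
Op 1: append 2 -> log_len=2
Op 2: append 2 -> log_len=4
Op 3: F0 acks idx 4 -> match: F0=4 F1=0; commitIndex=4
Op 4: F0 acks idx 3 -> match: F0=4 F1=0; commitIndex=4
Op 5: F1 acks idx 1 -> match: F0=4 F1=1; commitIndex=4
Op 6: F0 acks idx 3 -> match: F0=4 F1=1; commitIndex=4
Op 7: F1 acks idx 4 -> match: F0=4 F1=4; commitIndex=4
Op 8: append 3 -> log_len=7
Op 9: append 2 -> log_len=9
Op 10: F1 acks idx 6 -> match: F0=4 F1=6; commitIndex=6
Op 11: F1 acks idx 8 -> match: F0=4 F1=8; commitIndex=8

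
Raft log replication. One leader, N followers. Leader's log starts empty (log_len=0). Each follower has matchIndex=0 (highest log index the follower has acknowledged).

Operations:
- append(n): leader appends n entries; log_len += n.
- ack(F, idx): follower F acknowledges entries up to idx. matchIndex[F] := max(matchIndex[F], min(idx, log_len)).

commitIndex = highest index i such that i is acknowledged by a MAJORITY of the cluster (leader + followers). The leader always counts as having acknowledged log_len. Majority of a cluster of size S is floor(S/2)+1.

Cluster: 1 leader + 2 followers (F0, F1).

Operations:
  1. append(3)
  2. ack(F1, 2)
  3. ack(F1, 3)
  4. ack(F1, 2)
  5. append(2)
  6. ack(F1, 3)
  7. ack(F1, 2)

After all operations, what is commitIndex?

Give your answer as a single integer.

Answer: 3

Derivation:
Op 1: append 3 -> log_len=3
Op 2: F1 acks idx 2 -> match: F0=0 F1=2; commitIndex=2
Op 3: F1 acks idx 3 -> match: F0=0 F1=3; commitIndex=3
Op 4: F1 acks idx 2 -> match: F0=0 F1=3; commitIndex=3
Op 5: append 2 -> log_len=5
Op 6: F1 acks idx 3 -> match: F0=0 F1=3; commitIndex=3
Op 7: F1 acks idx 2 -> match: F0=0 F1=3; commitIndex=3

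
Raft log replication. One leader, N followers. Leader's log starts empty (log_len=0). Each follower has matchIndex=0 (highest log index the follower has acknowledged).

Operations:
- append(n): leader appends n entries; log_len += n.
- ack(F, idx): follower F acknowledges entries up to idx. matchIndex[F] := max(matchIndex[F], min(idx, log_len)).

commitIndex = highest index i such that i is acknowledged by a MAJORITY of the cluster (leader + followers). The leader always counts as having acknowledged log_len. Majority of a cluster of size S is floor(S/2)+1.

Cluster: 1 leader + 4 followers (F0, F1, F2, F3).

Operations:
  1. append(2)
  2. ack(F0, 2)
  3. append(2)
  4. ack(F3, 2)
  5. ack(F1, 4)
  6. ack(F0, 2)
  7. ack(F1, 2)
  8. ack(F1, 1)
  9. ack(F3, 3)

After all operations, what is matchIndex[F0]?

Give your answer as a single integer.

Answer: 2

Derivation:
Op 1: append 2 -> log_len=2
Op 2: F0 acks idx 2 -> match: F0=2 F1=0 F2=0 F3=0; commitIndex=0
Op 3: append 2 -> log_len=4
Op 4: F3 acks idx 2 -> match: F0=2 F1=0 F2=0 F3=2; commitIndex=2
Op 5: F1 acks idx 4 -> match: F0=2 F1=4 F2=0 F3=2; commitIndex=2
Op 6: F0 acks idx 2 -> match: F0=2 F1=4 F2=0 F3=2; commitIndex=2
Op 7: F1 acks idx 2 -> match: F0=2 F1=4 F2=0 F3=2; commitIndex=2
Op 8: F1 acks idx 1 -> match: F0=2 F1=4 F2=0 F3=2; commitIndex=2
Op 9: F3 acks idx 3 -> match: F0=2 F1=4 F2=0 F3=3; commitIndex=3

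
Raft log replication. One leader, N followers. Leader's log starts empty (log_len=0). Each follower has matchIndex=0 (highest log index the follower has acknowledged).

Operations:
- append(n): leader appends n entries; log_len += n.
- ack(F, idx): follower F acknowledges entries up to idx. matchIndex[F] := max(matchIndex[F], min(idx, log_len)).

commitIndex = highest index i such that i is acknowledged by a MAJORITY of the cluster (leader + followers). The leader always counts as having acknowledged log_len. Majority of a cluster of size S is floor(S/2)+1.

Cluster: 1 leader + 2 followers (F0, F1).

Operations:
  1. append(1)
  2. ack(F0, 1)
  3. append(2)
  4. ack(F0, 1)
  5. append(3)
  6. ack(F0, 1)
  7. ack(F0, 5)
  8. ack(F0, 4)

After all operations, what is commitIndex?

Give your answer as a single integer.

Answer: 5

Derivation:
Op 1: append 1 -> log_len=1
Op 2: F0 acks idx 1 -> match: F0=1 F1=0; commitIndex=1
Op 3: append 2 -> log_len=3
Op 4: F0 acks idx 1 -> match: F0=1 F1=0; commitIndex=1
Op 5: append 3 -> log_len=6
Op 6: F0 acks idx 1 -> match: F0=1 F1=0; commitIndex=1
Op 7: F0 acks idx 5 -> match: F0=5 F1=0; commitIndex=5
Op 8: F0 acks idx 4 -> match: F0=5 F1=0; commitIndex=5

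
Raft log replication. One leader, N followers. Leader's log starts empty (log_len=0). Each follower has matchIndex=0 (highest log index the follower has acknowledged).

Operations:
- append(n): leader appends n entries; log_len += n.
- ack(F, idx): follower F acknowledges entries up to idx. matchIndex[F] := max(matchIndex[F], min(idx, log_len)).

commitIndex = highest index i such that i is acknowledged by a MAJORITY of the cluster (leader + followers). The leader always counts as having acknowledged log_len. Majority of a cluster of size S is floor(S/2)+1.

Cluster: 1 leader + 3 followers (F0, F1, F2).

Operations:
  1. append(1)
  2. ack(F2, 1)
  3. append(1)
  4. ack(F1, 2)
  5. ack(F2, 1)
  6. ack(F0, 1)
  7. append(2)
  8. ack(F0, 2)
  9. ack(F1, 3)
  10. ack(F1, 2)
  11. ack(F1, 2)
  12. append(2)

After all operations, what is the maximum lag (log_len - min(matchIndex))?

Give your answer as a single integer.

Answer: 5

Derivation:
Op 1: append 1 -> log_len=1
Op 2: F2 acks idx 1 -> match: F0=0 F1=0 F2=1; commitIndex=0
Op 3: append 1 -> log_len=2
Op 4: F1 acks idx 2 -> match: F0=0 F1=2 F2=1; commitIndex=1
Op 5: F2 acks idx 1 -> match: F0=0 F1=2 F2=1; commitIndex=1
Op 6: F0 acks idx 1 -> match: F0=1 F1=2 F2=1; commitIndex=1
Op 7: append 2 -> log_len=4
Op 8: F0 acks idx 2 -> match: F0=2 F1=2 F2=1; commitIndex=2
Op 9: F1 acks idx 3 -> match: F0=2 F1=3 F2=1; commitIndex=2
Op 10: F1 acks idx 2 -> match: F0=2 F1=3 F2=1; commitIndex=2
Op 11: F1 acks idx 2 -> match: F0=2 F1=3 F2=1; commitIndex=2
Op 12: append 2 -> log_len=6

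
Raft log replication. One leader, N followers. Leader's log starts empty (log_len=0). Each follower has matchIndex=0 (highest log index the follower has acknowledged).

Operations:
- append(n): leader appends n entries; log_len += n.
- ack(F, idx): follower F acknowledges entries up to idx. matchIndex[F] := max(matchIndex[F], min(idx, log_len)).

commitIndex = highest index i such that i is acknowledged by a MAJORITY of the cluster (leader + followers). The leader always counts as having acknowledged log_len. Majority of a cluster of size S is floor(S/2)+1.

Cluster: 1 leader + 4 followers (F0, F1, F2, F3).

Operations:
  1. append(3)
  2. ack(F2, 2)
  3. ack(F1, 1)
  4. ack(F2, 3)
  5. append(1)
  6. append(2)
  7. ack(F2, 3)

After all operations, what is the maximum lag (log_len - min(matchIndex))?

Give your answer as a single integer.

Op 1: append 3 -> log_len=3
Op 2: F2 acks idx 2 -> match: F0=0 F1=0 F2=2 F3=0; commitIndex=0
Op 3: F1 acks idx 1 -> match: F0=0 F1=1 F2=2 F3=0; commitIndex=1
Op 4: F2 acks idx 3 -> match: F0=0 F1=1 F2=3 F3=0; commitIndex=1
Op 5: append 1 -> log_len=4
Op 6: append 2 -> log_len=6
Op 7: F2 acks idx 3 -> match: F0=0 F1=1 F2=3 F3=0; commitIndex=1

Answer: 6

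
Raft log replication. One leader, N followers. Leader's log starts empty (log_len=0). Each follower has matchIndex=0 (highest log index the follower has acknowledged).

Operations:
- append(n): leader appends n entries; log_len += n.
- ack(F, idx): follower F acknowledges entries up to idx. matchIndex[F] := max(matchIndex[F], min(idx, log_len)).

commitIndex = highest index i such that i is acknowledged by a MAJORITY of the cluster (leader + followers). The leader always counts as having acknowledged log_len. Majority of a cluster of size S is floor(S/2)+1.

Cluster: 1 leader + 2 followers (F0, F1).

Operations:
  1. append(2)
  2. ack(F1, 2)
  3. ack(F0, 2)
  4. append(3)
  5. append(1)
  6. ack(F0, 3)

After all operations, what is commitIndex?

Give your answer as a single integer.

Op 1: append 2 -> log_len=2
Op 2: F1 acks idx 2 -> match: F0=0 F1=2; commitIndex=2
Op 3: F0 acks idx 2 -> match: F0=2 F1=2; commitIndex=2
Op 4: append 3 -> log_len=5
Op 5: append 1 -> log_len=6
Op 6: F0 acks idx 3 -> match: F0=3 F1=2; commitIndex=3

Answer: 3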